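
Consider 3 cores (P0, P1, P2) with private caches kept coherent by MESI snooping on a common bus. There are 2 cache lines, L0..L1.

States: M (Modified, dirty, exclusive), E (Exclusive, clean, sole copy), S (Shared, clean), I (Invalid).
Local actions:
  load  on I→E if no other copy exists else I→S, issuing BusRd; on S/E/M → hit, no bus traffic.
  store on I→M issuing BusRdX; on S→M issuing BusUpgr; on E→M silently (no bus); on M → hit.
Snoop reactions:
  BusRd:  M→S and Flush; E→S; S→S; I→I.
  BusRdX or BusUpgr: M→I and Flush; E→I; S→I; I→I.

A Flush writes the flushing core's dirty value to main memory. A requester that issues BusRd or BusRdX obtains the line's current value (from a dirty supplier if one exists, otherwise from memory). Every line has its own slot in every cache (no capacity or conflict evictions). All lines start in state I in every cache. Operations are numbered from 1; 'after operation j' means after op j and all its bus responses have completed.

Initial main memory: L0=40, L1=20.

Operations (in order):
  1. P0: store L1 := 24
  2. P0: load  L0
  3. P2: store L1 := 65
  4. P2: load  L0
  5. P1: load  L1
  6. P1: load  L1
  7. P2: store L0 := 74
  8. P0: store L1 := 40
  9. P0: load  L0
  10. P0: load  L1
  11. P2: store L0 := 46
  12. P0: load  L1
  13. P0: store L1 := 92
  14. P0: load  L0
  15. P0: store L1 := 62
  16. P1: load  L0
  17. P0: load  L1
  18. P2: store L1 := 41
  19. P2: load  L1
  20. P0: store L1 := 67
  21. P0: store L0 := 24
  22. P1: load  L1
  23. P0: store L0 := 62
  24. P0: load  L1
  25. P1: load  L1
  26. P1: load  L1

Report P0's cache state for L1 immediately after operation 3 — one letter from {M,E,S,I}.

[1] P0: store L1 := 24 | P0:M(24), P1:I, P2:I | bus: BusRdX
[2] P0: load  L0 | P0:E(40), P1:I, P2:I | bus: BusRd
[3] P2: store L1 := 65 | P0:I, P1:I, P2:M(65) | bus: BusRdX,Flush
[4] P2: load  L0 | P0:S(40), P1:I, P2:S(40) | bus: BusRd
[5] P1: load  L1 | P0:I, P1:S(65), P2:S(65) | bus: BusRd,Flush
[6] P1: load  L1 | P0:I, P1:S(65), P2:S(65) | bus: none
[7] P2: store L0 := 74 | P0:I, P1:I, P2:M(74) | bus: BusUpgr
[8] P0: store L1 := 40 | P0:M(40), P1:I, P2:I | bus: BusRdX
[9] P0: load  L0 | P0:S(74), P1:I, P2:S(74) | bus: BusRd,Flush
[10] P0: load  L1 | P0:M(40), P1:I, P2:I | bus: none
[11] P2: store L0 := 46 | P0:I, P1:I, P2:M(46) | bus: BusUpgr
[12] P0: load  L1 | P0:M(40), P1:I, P2:I | bus: none
[13] P0: store L1 := 92 | P0:M(92), P1:I, P2:I | bus: none
[14] P0: load  L0 | P0:S(46), P1:I, P2:S(46) | bus: BusRd,Flush
[15] P0: store L1 := 62 | P0:M(62), P1:I, P2:I | bus: none
[16] P1: load  L0 | P0:S(46), P1:S(46), P2:S(46) | bus: BusRd
[17] P0: load  L1 | P0:M(62), P1:I, P2:I | bus: none
[18] P2: store L1 := 41 | P0:I, P1:I, P2:M(41) | bus: BusRdX,Flush
[19] P2: load  L1 | P0:I, P1:I, P2:M(41) | bus: none
[20] P0: store L1 := 67 | P0:M(67), P1:I, P2:I | bus: BusRdX,Flush
[21] P0: store L0 := 24 | P0:M(24), P1:I, P2:I | bus: BusUpgr
[22] P1: load  L1 | P0:S(67), P1:S(67), P2:I | bus: BusRd,Flush
[23] P0: store L0 := 62 | P0:M(62), P1:I, P2:I | bus: none
[24] P0: load  L1 | P0:S(67), P1:S(67), P2:I | bus: none
[25] P1: load  L1 | P0:S(67), P1:S(67), P2:I | bus: none
[26] P1: load  L1 | P0:S(67), P1:S(67), P2:I | bus: none

state = I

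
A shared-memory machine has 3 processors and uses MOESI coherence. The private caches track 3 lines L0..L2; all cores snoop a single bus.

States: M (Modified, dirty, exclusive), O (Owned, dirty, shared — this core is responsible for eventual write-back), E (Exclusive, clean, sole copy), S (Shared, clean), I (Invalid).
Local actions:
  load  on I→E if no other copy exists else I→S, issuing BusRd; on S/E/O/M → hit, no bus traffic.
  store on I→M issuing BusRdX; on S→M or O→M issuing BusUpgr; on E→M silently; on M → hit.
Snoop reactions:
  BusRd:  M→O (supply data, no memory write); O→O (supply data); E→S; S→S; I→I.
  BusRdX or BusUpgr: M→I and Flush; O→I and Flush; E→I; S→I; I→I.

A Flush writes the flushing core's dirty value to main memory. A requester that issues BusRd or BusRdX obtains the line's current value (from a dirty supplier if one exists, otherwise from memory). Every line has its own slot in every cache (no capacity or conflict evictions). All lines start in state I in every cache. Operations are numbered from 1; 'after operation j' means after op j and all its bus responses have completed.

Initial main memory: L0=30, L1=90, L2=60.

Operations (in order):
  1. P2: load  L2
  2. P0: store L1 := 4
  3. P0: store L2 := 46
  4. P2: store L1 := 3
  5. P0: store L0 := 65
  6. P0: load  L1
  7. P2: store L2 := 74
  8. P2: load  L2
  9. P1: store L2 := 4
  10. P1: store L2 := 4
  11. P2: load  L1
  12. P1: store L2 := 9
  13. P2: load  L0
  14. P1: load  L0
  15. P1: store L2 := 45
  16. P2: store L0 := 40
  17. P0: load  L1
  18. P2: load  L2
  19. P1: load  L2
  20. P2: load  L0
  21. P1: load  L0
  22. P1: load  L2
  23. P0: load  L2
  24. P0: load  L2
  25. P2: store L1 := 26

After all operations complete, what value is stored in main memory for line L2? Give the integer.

  op1 P2: load  L2 → I/I/E on L2; bus BusRd; mem=60
  op2 P0: store L1 := 4 → M/I/I on L1; bus BusRdX; mem=90
  op3 P0: store L2 := 46 → M/I/I on L2; bus BusRdX; mem=60
  op4 P2: store L1 := 3 → I/I/M on L1; bus BusRdX Flush; mem=4
  op5 P0: store L0 := 65 → M/I/I on L0; bus BusRdX; mem=30
  op6 P0: load  L1 → S/I/O on L1; bus BusRd; mem=4
  op7 P2: store L2 := 74 → I/I/M on L2; bus BusRdX Flush; mem=46
  op8 P2: load  L2 → I/I/M on L2; bus (none); mem=46
  op9 P1: store L2 := 4 → I/M/I on L2; bus BusRdX Flush; mem=74
  op10 P1: store L2 := 4 → I/M/I on L2; bus (none); mem=74
  op11 P2: load  L1 → S/I/O on L1; bus (none); mem=4
  op12 P1: store L2 := 9 → I/M/I on L2; bus (none); mem=74
  op13 P2: load  L0 → O/I/S on L0; bus BusRd; mem=30
  op14 P1: load  L0 → O/S/S on L0; bus BusRd; mem=30
  op15 P1: store L2 := 45 → I/M/I on L2; bus (none); mem=74
  op16 P2: store L0 := 40 → I/I/M on L0; bus BusUpgr Flush; mem=65
  op17 P0: load  L1 → S/I/O on L1; bus (none); mem=4
  op18 P2: load  L2 → I/O/S on L2; bus BusRd; mem=74
  op19 P1: load  L2 → I/O/S on L2; bus (none); mem=74
  op20 P2: load  L0 → I/I/M on L0; bus (none); mem=65
  op21 P1: load  L0 → I/S/O on L0; bus BusRd; mem=65
  op22 P1: load  L2 → I/O/S on L2; bus (none); mem=74
  op23 P0: load  L2 → S/O/S on L2; bus BusRd; mem=74
  op24 P0: load  L2 → S/O/S on L2; bus (none); mem=74
  op25 P2: store L1 := 26 → I/I/M on L1; bus BusUpgr; mem=4

memory[L2] = 74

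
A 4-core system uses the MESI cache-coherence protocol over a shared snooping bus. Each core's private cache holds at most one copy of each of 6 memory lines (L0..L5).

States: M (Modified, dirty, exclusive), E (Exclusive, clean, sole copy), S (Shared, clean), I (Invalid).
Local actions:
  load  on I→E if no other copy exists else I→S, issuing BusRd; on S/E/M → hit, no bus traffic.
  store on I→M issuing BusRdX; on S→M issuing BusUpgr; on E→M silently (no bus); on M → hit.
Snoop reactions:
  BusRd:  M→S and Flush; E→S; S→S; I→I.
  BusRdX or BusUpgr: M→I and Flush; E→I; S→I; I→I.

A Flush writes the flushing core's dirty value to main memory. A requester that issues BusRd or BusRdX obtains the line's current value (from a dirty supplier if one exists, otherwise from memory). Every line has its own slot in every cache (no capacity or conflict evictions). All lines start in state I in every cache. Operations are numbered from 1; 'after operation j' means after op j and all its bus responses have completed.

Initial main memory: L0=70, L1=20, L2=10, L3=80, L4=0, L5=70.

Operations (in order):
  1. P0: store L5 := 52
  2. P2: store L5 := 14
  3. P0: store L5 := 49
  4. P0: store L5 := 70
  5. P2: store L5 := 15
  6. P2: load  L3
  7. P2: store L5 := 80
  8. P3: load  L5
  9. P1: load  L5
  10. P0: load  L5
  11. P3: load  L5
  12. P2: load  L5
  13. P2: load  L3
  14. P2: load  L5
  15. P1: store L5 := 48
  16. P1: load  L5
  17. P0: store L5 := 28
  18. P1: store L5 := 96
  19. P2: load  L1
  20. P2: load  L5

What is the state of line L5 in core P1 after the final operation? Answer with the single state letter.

  op1 P0: store L5 := 52 → M/I/I/I on L5; bus BusRdX; mem=70
  op2 P2: store L5 := 14 → I/I/M/I on L5; bus BusRdX Flush; mem=52
  op3 P0: store L5 := 49 → M/I/I/I on L5; bus BusRdX Flush; mem=14
  op4 P0: store L5 := 70 → M/I/I/I on L5; bus (none); mem=14
  op5 P2: store L5 := 15 → I/I/M/I on L5; bus BusRdX Flush; mem=70
  op6 P2: load  L3 → I/I/E/I on L3; bus BusRd; mem=80
  op7 P2: store L5 := 80 → I/I/M/I on L5; bus (none); mem=70
  op8 P3: load  L5 → I/I/S/S on L5; bus BusRd Flush; mem=80
  op9 P1: load  L5 → I/S/S/S on L5; bus BusRd; mem=80
  op10 P0: load  L5 → S/S/S/S on L5; bus BusRd; mem=80
  op11 P3: load  L5 → S/S/S/S on L5; bus (none); mem=80
  op12 P2: load  L5 → S/S/S/S on L5; bus (none); mem=80
  op13 P2: load  L3 → I/I/E/I on L3; bus (none); mem=80
  op14 P2: load  L5 → S/S/S/S on L5; bus (none); mem=80
  op15 P1: store L5 := 48 → I/M/I/I on L5; bus BusUpgr; mem=80
  op16 P1: load  L5 → I/M/I/I on L5; bus (none); mem=80
  op17 P0: store L5 := 28 → M/I/I/I on L5; bus BusRdX Flush; mem=48
  op18 P1: store L5 := 96 → I/M/I/I on L5; bus BusRdX Flush; mem=28
  op19 P2: load  L1 → I/I/E/I on L1; bus BusRd; mem=20
  op20 P2: load  L5 → I/S/S/I on L5; bus BusRd Flush; mem=96

state = S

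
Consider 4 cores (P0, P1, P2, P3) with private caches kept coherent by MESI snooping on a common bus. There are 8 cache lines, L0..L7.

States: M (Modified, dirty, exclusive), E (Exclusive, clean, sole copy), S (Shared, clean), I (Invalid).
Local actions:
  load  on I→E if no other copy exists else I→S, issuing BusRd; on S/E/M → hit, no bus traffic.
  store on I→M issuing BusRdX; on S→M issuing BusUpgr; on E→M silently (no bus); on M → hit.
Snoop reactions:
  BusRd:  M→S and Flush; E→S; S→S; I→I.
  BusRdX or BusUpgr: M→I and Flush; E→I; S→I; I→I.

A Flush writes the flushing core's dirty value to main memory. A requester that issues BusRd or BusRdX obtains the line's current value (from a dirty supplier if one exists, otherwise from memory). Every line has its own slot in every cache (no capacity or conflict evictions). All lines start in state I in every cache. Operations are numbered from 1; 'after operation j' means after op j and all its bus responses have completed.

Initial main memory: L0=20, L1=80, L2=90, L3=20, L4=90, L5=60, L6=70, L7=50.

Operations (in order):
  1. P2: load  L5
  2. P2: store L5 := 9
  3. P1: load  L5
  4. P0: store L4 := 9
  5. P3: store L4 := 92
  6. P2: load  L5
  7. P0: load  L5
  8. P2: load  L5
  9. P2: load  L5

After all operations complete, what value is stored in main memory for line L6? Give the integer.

memory[L6] = 70

  op1 P2: load  L5 → I/I/E/I on L5; bus BusRd; mem=60
  op2 P2: store L5 := 9 → I/I/M/I on L5; bus (none); mem=60
  op3 P1: load  L5 → I/S/S/I on L5; bus BusRd Flush; mem=9
  op4 P0: store L4 := 9 → M/I/I/I on L4; bus BusRdX; mem=90
  op5 P3: store L4 := 92 → I/I/I/M on L4; bus BusRdX Flush; mem=9
  op6 P2: load  L5 → I/S/S/I on L5; bus (none); mem=9
  op7 P0: load  L5 → S/S/S/I on L5; bus BusRd; mem=9
  op8 P2: load  L5 → S/S/S/I on L5; bus (none); mem=9
  op9 P2: load  L5 → S/S/S/I on L5; bus (none); mem=9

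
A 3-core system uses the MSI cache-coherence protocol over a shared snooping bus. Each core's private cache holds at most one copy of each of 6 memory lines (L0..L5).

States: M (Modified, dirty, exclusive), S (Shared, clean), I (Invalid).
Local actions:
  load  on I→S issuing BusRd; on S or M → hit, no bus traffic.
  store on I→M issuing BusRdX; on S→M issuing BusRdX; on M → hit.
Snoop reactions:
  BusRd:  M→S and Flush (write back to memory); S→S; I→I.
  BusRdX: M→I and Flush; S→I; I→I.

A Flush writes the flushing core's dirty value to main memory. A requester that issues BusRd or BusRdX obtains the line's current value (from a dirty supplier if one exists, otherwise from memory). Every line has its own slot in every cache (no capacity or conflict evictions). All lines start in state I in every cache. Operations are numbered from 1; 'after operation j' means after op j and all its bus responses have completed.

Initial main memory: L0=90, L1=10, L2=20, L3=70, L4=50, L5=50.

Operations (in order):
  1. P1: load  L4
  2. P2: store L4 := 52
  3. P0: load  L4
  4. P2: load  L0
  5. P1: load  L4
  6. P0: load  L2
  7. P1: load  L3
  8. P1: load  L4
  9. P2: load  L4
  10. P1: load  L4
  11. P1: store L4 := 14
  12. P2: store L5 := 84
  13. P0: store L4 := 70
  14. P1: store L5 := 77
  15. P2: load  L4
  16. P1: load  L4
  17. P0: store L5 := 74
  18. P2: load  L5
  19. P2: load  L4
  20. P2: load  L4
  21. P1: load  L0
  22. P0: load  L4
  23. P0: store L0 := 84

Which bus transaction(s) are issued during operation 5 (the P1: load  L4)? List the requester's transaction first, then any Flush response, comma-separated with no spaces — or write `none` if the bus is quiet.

1. P1: load  L4  bus=[BusRd]  L4: P0=I P1=S P2=I  mem[L4]=50
2. P2: store L4 := 52  bus=[BusRdX]  L4: P0=I P1=I P2=M  mem[L4]=50
3. P0: load  L4  bus=[BusRd,Flush]  L4: P0=S P1=I P2=S  mem[L4]=52
4. P2: load  L0  bus=[BusRd]  L0: P0=I P1=I P2=S  mem[L0]=90
5. P1: load  L4  bus=[BusRd]  L4: P0=S P1=S P2=S  mem[L4]=52
6. P0: load  L2  bus=[BusRd]  L2: P0=S P1=I P2=I  mem[L2]=20
7. P1: load  L3  bus=[BusRd]  L3: P0=I P1=S P2=I  mem[L3]=70
8. P1: load  L4  bus=[-]  L4: P0=S P1=S P2=S  mem[L4]=52
9. P2: load  L4  bus=[-]  L4: P0=S P1=S P2=S  mem[L4]=52
10. P1: load  L4  bus=[-]  L4: P0=S P1=S P2=S  mem[L4]=52
11. P1: store L4 := 14  bus=[BusRdX]  L4: P0=I P1=M P2=I  mem[L4]=52
12. P2: store L5 := 84  bus=[BusRdX]  L5: P0=I P1=I P2=M  mem[L5]=50
13. P0: store L4 := 70  bus=[BusRdX,Flush]  L4: P0=M P1=I P2=I  mem[L4]=14
14. P1: store L5 := 77  bus=[BusRdX,Flush]  L5: P0=I P1=M P2=I  mem[L5]=84
15. P2: load  L4  bus=[BusRd,Flush]  L4: P0=S P1=I P2=S  mem[L4]=70
16. P1: load  L4  bus=[BusRd]  L4: P0=S P1=S P2=S  mem[L4]=70
17. P0: store L5 := 74  bus=[BusRdX,Flush]  L5: P0=M P1=I P2=I  mem[L5]=77
18. P2: load  L5  bus=[BusRd,Flush]  L5: P0=S P1=I P2=S  mem[L5]=74
19. P2: load  L4  bus=[-]  L4: P0=S P1=S P2=S  mem[L4]=70
20. P2: load  L4  bus=[-]  L4: P0=S P1=S P2=S  mem[L4]=70
21. P1: load  L0  bus=[BusRd]  L0: P0=I P1=S P2=S  mem[L0]=90
22. P0: load  L4  bus=[-]  L4: P0=S P1=S P2=S  mem[L4]=70
23. P0: store L0 := 84  bus=[BusRdX]  L0: P0=M P1=I P2=I  mem[L0]=90

bus = BusRd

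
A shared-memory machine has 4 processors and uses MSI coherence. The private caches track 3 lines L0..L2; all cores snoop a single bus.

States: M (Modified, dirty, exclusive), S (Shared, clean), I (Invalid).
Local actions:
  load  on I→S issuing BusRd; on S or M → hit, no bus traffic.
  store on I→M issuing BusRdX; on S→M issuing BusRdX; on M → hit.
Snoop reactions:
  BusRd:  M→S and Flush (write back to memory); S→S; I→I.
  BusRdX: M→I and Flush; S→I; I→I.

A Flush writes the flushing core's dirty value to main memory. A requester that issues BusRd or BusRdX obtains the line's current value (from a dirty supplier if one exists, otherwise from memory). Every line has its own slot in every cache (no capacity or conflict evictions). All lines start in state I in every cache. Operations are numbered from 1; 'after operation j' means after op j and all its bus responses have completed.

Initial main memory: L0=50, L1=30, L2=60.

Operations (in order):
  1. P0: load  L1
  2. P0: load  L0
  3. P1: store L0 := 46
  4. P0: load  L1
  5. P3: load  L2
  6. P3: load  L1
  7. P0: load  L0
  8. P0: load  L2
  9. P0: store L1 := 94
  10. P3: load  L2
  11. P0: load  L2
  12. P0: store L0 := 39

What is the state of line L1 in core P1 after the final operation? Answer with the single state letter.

step 1: P0: load  L1  ⟶  SIII  (L1)  txn=BusRd  M[L1]=30
step 2: P0: load  L0  ⟶  SIII  (L0)  txn=BusRd  M[L0]=50
step 3: P1: store L0 := 46  ⟶  IMII  (L0)  txn=BusRdX  M[L0]=50
step 4: P0: load  L1  ⟶  SIII  (L1)  txn=∅  M[L1]=30
step 5: P3: load  L2  ⟶  IIIS  (L2)  txn=BusRd  M[L2]=60
step 6: P3: load  L1  ⟶  SIIS  (L1)  txn=BusRd  M[L1]=30
step 7: P0: load  L0  ⟶  SSII  (L0)  txn=BusRd+Flush  M[L0]=46
step 8: P0: load  L2  ⟶  SIIS  (L2)  txn=BusRd  M[L2]=60
step 9: P0: store L1 := 94  ⟶  MIII  (L1)  txn=BusRdX  M[L1]=30
step 10: P3: load  L2  ⟶  SIIS  (L2)  txn=∅  M[L2]=60
step 11: P0: load  L2  ⟶  SIIS  (L2)  txn=∅  M[L2]=60
step 12: P0: store L0 := 39  ⟶  MIII  (L0)  txn=BusRdX  M[L0]=46

state = I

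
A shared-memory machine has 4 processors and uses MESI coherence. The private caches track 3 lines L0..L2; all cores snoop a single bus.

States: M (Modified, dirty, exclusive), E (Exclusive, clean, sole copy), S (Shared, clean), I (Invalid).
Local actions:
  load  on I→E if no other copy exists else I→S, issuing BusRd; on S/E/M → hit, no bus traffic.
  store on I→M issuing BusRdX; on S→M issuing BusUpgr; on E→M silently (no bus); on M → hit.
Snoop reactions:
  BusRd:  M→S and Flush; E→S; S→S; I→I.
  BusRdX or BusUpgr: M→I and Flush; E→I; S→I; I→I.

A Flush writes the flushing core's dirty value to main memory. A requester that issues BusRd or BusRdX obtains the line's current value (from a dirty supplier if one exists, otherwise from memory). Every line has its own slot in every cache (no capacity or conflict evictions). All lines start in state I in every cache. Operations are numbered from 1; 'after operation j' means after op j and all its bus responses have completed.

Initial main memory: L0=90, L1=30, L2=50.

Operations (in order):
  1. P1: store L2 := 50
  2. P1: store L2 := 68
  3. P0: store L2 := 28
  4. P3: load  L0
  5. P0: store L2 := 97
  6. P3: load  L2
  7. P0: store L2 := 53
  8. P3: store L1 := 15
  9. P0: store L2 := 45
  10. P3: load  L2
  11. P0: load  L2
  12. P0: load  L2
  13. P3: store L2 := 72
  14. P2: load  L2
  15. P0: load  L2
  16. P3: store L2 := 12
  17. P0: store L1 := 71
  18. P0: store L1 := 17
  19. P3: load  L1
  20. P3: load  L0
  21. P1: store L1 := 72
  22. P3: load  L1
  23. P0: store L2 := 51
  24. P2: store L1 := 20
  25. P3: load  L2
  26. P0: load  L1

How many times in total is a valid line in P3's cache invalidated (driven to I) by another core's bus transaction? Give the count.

invalidations = 5

step 1: P1: store L2 := 50  ⟶  IMII  (L2)  txn=BusRdX  M[L2]=50
step 2: P1: store L2 := 68  ⟶  IMII  (L2)  txn=∅  M[L2]=50
step 3: P0: store L2 := 28  ⟶  MIII  (L2)  txn=BusRdX+Flush  M[L2]=68
step 4: P3: load  L0  ⟶  IIIE  (L0)  txn=BusRd  M[L0]=90
step 5: P0: store L2 := 97  ⟶  MIII  (L2)  txn=∅  M[L2]=68
step 6: P3: load  L2  ⟶  SIIS  (L2)  txn=BusRd+Flush  M[L2]=97
step 7: P0: store L2 := 53  ⟶  MIII  (L2)  txn=BusUpgr  M[L2]=97
step 8: P3: store L1 := 15  ⟶  IIIM  (L1)  txn=BusRdX  M[L1]=30
step 9: P0: store L2 := 45  ⟶  MIII  (L2)  txn=∅  M[L2]=97
step 10: P3: load  L2  ⟶  SIIS  (L2)  txn=BusRd+Flush  M[L2]=45
step 11: P0: load  L2  ⟶  SIIS  (L2)  txn=∅  M[L2]=45
step 12: P0: load  L2  ⟶  SIIS  (L2)  txn=∅  M[L2]=45
step 13: P3: store L2 := 72  ⟶  IIIM  (L2)  txn=BusUpgr  M[L2]=45
step 14: P2: load  L2  ⟶  IISS  (L2)  txn=BusRd+Flush  M[L2]=72
step 15: P0: load  L2  ⟶  SISS  (L2)  txn=BusRd  M[L2]=72
step 16: P3: store L2 := 12  ⟶  IIIM  (L2)  txn=BusUpgr  M[L2]=72
step 17: P0: store L1 := 71  ⟶  MIII  (L1)  txn=BusRdX+Flush  M[L1]=15
step 18: P0: store L1 := 17  ⟶  MIII  (L1)  txn=∅  M[L1]=15
step 19: P3: load  L1  ⟶  SIIS  (L1)  txn=BusRd+Flush  M[L1]=17
step 20: P3: load  L0  ⟶  IIIE  (L0)  txn=∅  M[L0]=90
step 21: P1: store L1 := 72  ⟶  IMII  (L1)  txn=BusRdX  M[L1]=17
step 22: P3: load  L1  ⟶  ISIS  (L1)  txn=BusRd+Flush  M[L1]=72
step 23: P0: store L2 := 51  ⟶  MIII  (L2)  txn=BusRdX+Flush  M[L2]=12
step 24: P2: store L1 := 20  ⟶  IIMI  (L1)  txn=BusRdX  M[L1]=72
step 25: P3: load  L2  ⟶  SIIS  (L2)  txn=BusRd+Flush  M[L2]=51
step 26: P0: load  L1  ⟶  SISI  (L1)  txn=BusRd+Flush  M[L1]=20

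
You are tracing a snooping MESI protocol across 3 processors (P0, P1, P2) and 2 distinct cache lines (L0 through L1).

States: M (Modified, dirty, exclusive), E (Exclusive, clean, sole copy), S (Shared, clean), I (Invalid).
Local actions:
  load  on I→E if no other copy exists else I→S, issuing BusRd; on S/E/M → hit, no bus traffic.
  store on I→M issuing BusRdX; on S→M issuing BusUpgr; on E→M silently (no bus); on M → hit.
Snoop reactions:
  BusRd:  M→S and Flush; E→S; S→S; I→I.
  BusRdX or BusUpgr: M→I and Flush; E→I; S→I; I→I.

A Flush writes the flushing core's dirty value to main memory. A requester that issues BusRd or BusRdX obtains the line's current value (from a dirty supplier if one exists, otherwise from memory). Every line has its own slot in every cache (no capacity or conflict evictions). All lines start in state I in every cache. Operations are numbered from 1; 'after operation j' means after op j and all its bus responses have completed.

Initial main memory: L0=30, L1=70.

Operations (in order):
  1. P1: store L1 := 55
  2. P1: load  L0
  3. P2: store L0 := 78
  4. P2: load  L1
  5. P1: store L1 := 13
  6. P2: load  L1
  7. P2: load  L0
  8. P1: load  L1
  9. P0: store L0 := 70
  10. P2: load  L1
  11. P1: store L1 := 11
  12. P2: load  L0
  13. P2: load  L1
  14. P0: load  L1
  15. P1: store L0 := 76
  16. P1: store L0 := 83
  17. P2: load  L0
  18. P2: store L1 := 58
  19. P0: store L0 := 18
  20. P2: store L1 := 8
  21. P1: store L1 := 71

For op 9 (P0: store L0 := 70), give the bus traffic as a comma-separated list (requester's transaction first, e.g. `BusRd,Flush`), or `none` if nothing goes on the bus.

bus = BusRdX,Flush

step 1: P1: store L1 := 55  ⟶  IMI  (L1)  txn=BusRdX  M[L1]=70
step 2: P1: load  L0  ⟶  IEI  (L0)  txn=BusRd  M[L0]=30
step 3: P2: store L0 := 78  ⟶  IIM  (L0)  txn=BusRdX  M[L0]=30
step 4: P2: load  L1  ⟶  ISS  (L1)  txn=BusRd+Flush  M[L1]=55
step 5: P1: store L1 := 13  ⟶  IMI  (L1)  txn=BusUpgr  M[L1]=55
step 6: P2: load  L1  ⟶  ISS  (L1)  txn=BusRd+Flush  M[L1]=13
step 7: P2: load  L0  ⟶  IIM  (L0)  txn=∅  M[L0]=30
step 8: P1: load  L1  ⟶  ISS  (L1)  txn=∅  M[L1]=13
step 9: P0: store L0 := 70  ⟶  MII  (L0)  txn=BusRdX+Flush  M[L0]=78
step 10: P2: load  L1  ⟶  ISS  (L1)  txn=∅  M[L1]=13
step 11: P1: store L1 := 11  ⟶  IMI  (L1)  txn=BusUpgr  M[L1]=13
step 12: P2: load  L0  ⟶  SIS  (L0)  txn=BusRd+Flush  M[L0]=70
step 13: P2: load  L1  ⟶  ISS  (L1)  txn=BusRd+Flush  M[L1]=11
step 14: P0: load  L1  ⟶  SSS  (L1)  txn=BusRd  M[L1]=11
step 15: P1: store L0 := 76  ⟶  IMI  (L0)  txn=BusRdX  M[L0]=70
step 16: P1: store L0 := 83  ⟶  IMI  (L0)  txn=∅  M[L0]=70
step 17: P2: load  L0  ⟶  ISS  (L0)  txn=BusRd+Flush  M[L0]=83
step 18: P2: store L1 := 58  ⟶  IIM  (L1)  txn=BusUpgr  M[L1]=11
step 19: P0: store L0 := 18  ⟶  MII  (L0)  txn=BusRdX  M[L0]=83
step 20: P2: store L1 := 8  ⟶  IIM  (L1)  txn=∅  M[L1]=11
step 21: P1: store L1 := 71  ⟶  IMI  (L1)  txn=BusRdX+Flush  M[L1]=8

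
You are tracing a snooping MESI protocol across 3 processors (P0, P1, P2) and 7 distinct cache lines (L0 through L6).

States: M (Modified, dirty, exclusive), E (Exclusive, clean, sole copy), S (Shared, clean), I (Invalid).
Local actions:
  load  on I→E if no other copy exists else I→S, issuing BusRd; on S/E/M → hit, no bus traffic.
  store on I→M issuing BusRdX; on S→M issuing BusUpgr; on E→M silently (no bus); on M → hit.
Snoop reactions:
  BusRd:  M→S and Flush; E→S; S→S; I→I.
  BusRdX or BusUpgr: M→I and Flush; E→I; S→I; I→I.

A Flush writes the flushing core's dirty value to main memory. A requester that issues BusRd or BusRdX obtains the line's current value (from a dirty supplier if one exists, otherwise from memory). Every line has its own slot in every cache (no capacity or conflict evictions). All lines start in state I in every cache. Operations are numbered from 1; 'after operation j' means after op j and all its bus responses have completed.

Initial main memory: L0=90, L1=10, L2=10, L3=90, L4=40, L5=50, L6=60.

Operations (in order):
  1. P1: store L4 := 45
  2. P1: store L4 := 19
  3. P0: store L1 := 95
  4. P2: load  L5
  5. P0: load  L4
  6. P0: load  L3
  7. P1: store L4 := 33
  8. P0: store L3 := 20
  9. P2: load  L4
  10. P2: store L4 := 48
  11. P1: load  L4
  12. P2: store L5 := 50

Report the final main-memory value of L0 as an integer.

memory[L0] = 90

[1] P1: store L4 := 45 | P0:I, P1:M(45), P2:I | bus: BusRdX
[2] P1: store L4 := 19 | P0:I, P1:M(19), P2:I | bus: none
[3] P0: store L1 := 95 | P0:M(95), P1:I, P2:I | bus: BusRdX
[4] P2: load  L5 | P0:I, P1:I, P2:E(50) | bus: BusRd
[5] P0: load  L4 | P0:S(19), P1:S(19), P2:I | bus: BusRd,Flush
[6] P0: load  L3 | P0:E(90), P1:I, P2:I | bus: BusRd
[7] P1: store L4 := 33 | P0:I, P1:M(33), P2:I | bus: BusUpgr
[8] P0: store L3 := 20 | P0:M(20), P1:I, P2:I | bus: none
[9] P2: load  L4 | P0:I, P1:S(33), P2:S(33) | bus: BusRd,Flush
[10] P2: store L4 := 48 | P0:I, P1:I, P2:M(48) | bus: BusUpgr
[11] P1: load  L4 | P0:I, P1:S(48), P2:S(48) | bus: BusRd,Flush
[12] P2: store L5 := 50 | P0:I, P1:I, P2:M(50) | bus: none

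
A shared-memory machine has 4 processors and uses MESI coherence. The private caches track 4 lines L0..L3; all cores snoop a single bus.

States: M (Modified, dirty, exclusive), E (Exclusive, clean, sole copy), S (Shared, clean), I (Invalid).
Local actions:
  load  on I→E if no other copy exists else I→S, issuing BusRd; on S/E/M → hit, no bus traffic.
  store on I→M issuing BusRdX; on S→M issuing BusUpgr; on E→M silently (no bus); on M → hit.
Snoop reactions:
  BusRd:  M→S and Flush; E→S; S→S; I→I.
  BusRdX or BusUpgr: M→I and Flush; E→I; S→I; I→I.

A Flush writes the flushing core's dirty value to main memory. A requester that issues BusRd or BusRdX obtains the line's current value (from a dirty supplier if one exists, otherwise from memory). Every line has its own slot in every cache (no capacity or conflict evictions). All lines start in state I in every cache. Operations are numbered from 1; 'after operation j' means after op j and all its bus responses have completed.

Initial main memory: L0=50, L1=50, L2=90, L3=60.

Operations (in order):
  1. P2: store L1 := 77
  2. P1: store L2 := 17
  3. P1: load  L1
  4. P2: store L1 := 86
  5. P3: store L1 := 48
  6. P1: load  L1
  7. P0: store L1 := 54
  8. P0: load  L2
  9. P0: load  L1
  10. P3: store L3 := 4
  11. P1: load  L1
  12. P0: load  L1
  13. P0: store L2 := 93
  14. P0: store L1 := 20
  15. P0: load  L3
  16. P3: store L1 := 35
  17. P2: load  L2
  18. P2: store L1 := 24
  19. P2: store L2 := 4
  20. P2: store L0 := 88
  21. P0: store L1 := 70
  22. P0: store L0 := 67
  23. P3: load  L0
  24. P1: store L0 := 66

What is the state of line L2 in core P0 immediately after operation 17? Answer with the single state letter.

[1] P2: store L1 := 77 | P0:I, P1:I, P2:M(77), P3:I | bus: BusRdX
[2] P1: store L2 := 17 | P0:I, P1:M(17), P2:I, P3:I | bus: BusRdX
[3] P1: load  L1 | P0:I, P1:S(77), P2:S(77), P3:I | bus: BusRd,Flush
[4] P2: store L1 := 86 | P0:I, P1:I, P2:M(86), P3:I | bus: BusUpgr
[5] P3: store L1 := 48 | P0:I, P1:I, P2:I, P3:M(48) | bus: BusRdX,Flush
[6] P1: load  L1 | P0:I, P1:S(48), P2:I, P3:S(48) | bus: BusRd,Flush
[7] P0: store L1 := 54 | P0:M(54), P1:I, P2:I, P3:I | bus: BusRdX
[8] P0: load  L2 | P0:S(17), P1:S(17), P2:I, P3:I | bus: BusRd,Flush
[9] P0: load  L1 | P0:M(54), P1:I, P2:I, P3:I | bus: none
[10] P3: store L3 := 4 | P0:I, P1:I, P2:I, P3:M(4) | bus: BusRdX
[11] P1: load  L1 | P0:S(54), P1:S(54), P2:I, P3:I | bus: BusRd,Flush
[12] P0: load  L1 | P0:S(54), P1:S(54), P2:I, P3:I | bus: none
[13] P0: store L2 := 93 | P0:M(93), P1:I, P2:I, P3:I | bus: BusUpgr
[14] P0: store L1 := 20 | P0:M(20), P1:I, P2:I, P3:I | bus: BusUpgr
[15] P0: load  L3 | P0:S(4), P1:I, P2:I, P3:S(4) | bus: BusRd,Flush
[16] P3: store L1 := 35 | P0:I, P1:I, P2:I, P3:M(35) | bus: BusRdX,Flush
[17] P2: load  L2 | P0:S(93), P1:I, P2:S(93), P3:I | bus: BusRd,Flush
[18] P2: store L1 := 24 | P0:I, P1:I, P2:M(24), P3:I | bus: BusRdX,Flush
[19] P2: store L2 := 4 | P0:I, P1:I, P2:M(4), P3:I | bus: BusUpgr
[20] P2: store L0 := 88 | P0:I, P1:I, P2:M(88), P3:I | bus: BusRdX
[21] P0: store L1 := 70 | P0:M(70), P1:I, P2:I, P3:I | bus: BusRdX,Flush
[22] P0: store L0 := 67 | P0:M(67), P1:I, P2:I, P3:I | bus: BusRdX,Flush
[23] P3: load  L0 | P0:S(67), P1:I, P2:I, P3:S(67) | bus: BusRd,Flush
[24] P1: store L0 := 66 | P0:I, P1:M(66), P2:I, P3:I | bus: BusRdX

state = S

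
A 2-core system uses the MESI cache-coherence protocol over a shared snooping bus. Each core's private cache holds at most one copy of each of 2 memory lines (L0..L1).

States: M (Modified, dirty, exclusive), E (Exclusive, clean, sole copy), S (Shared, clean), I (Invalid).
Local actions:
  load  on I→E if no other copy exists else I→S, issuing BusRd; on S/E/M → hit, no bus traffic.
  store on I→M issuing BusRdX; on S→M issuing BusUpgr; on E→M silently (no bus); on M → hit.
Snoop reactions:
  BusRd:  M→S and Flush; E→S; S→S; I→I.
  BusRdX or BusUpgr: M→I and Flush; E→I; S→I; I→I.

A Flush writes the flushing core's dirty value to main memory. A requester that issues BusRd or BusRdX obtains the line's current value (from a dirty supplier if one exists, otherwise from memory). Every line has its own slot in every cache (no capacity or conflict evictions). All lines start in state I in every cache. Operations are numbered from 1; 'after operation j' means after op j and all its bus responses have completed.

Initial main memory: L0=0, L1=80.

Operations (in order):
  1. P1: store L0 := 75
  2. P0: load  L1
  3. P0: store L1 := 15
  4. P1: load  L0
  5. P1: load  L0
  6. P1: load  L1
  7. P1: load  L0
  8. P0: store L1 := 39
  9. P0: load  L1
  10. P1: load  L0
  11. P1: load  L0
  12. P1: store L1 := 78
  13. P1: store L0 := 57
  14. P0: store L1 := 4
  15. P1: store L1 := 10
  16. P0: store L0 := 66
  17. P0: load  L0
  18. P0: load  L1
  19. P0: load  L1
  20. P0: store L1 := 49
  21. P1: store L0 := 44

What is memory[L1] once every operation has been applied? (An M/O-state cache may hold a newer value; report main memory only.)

[1] P1: store L0 := 75 | P0:I, P1:M(75) | bus: BusRdX
[2] P0: load  L1 | P0:E(80), P1:I | bus: BusRd
[3] P0: store L1 := 15 | P0:M(15), P1:I | bus: none
[4] P1: load  L0 | P0:I, P1:M(75) | bus: none
[5] P1: load  L0 | P0:I, P1:M(75) | bus: none
[6] P1: load  L1 | P0:S(15), P1:S(15) | bus: BusRd,Flush
[7] P1: load  L0 | P0:I, P1:M(75) | bus: none
[8] P0: store L1 := 39 | P0:M(39), P1:I | bus: BusUpgr
[9] P0: load  L1 | P0:M(39), P1:I | bus: none
[10] P1: load  L0 | P0:I, P1:M(75) | bus: none
[11] P1: load  L0 | P0:I, P1:M(75) | bus: none
[12] P1: store L1 := 78 | P0:I, P1:M(78) | bus: BusRdX,Flush
[13] P1: store L0 := 57 | P0:I, P1:M(57) | bus: none
[14] P0: store L1 := 4 | P0:M(4), P1:I | bus: BusRdX,Flush
[15] P1: store L1 := 10 | P0:I, P1:M(10) | bus: BusRdX,Flush
[16] P0: store L0 := 66 | P0:M(66), P1:I | bus: BusRdX,Flush
[17] P0: load  L0 | P0:M(66), P1:I | bus: none
[18] P0: load  L1 | P0:S(10), P1:S(10) | bus: BusRd,Flush
[19] P0: load  L1 | P0:S(10), P1:S(10) | bus: none
[20] P0: store L1 := 49 | P0:M(49), P1:I | bus: BusUpgr
[21] P1: store L0 := 44 | P0:I, P1:M(44) | bus: BusRdX,Flush

memory[L1] = 10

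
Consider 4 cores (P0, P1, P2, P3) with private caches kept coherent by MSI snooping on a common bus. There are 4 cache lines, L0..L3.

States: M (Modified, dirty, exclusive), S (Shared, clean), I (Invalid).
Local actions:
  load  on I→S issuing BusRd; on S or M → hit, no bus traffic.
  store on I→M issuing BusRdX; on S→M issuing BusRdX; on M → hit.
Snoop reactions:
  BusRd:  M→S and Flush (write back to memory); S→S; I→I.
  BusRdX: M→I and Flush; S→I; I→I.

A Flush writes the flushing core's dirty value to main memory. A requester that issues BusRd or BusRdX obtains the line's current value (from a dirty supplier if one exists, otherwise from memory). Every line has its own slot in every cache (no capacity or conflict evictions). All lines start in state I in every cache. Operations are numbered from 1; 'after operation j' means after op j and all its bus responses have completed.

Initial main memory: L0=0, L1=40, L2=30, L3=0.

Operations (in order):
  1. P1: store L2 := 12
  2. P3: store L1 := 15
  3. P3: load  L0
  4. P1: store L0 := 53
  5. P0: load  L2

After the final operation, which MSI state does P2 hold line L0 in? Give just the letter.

[1] P1: store L2 := 12 | P0:I, P1:M(12), P2:I, P3:I | bus: BusRdX
[2] P3: store L1 := 15 | P0:I, P1:I, P2:I, P3:M(15) | bus: BusRdX
[3] P3: load  L0 | P0:I, P1:I, P2:I, P3:S(0) | bus: BusRd
[4] P1: store L0 := 53 | P0:I, P1:M(53), P2:I, P3:I | bus: BusRdX
[5] P0: load  L2 | P0:S(12), P1:S(12), P2:I, P3:I | bus: BusRd,Flush

state = I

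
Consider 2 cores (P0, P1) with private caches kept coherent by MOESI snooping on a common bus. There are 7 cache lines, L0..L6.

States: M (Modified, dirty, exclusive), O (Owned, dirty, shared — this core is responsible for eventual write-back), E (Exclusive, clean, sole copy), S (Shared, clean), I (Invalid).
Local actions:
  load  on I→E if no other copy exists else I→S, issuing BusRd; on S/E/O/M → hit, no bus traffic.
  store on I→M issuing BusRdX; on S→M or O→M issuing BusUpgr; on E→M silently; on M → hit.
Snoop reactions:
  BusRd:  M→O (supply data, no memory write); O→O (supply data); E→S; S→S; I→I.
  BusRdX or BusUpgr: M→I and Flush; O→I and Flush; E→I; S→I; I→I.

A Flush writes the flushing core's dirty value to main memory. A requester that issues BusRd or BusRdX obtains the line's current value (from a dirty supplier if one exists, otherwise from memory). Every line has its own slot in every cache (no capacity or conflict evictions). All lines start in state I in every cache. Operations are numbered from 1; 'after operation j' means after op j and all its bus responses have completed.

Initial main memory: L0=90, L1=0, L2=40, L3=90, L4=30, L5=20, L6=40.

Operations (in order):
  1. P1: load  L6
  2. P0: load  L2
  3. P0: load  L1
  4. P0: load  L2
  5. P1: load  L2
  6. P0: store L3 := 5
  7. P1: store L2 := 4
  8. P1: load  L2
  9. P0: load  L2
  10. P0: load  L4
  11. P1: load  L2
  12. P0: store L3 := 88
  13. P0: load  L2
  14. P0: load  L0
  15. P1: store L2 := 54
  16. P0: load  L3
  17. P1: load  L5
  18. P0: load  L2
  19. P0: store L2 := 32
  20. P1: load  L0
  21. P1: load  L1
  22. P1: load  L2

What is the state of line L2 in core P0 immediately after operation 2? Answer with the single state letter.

[1] P1: load  L6 | P0:I, P1:E(40) | bus: BusRd
[2] P0: load  L2 | P0:E(40), P1:I | bus: BusRd
[3] P0: load  L1 | P0:E(0), P1:I | bus: BusRd
[4] P0: load  L2 | P0:E(40), P1:I | bus: none
[5] P1: load  L2 | P0:S(40), P1:S(40) | bus: BusRd
[6] P0: store L3 := 5 | P0:M(5), P1:I | bus: BusRdX
[7] P1: store L2 := 4 | P0:I, P1:M(4) | bus: BusUpgr
[8] P1: load  L2 | P0:I, P1:M(4) | bus: none
[9] P0: load  L2 | P0:S(4), P1:O(4) | bus: BusRd
[10] P0: load  L4 | P0:E(30), P1:I | bus: BusRd
[11] P1: load  L2 | P0:S(4), P1:O(4) | bus: none
[12] P0: store L3 := 88 | P0:M(88), P1:I | bus: none
[13] P0: load  L2 | P0:S(4), P1:O(4) | bus: none
[14] P0: load  L0 | P0:E(90), P1:I | bus: BusRd
[15] P1: store L2 := 54 | P0:I, P1:M(54) | bus: BusUpgr
[16] P0: load  L3 | P0:M(88), P1:I | bus: none
[17] P1: load  L5 | P0:I, P1:E(20) | bus: BusRd
[18] P0: load  L2 | P0:S(54), P1:O(54) | bus: BusRd
[19] P0: store L2 := 32 | P0:M(32), P1:I | bus: BusUpgr,Flush
[20] P1: load  L0 | P0:S(90), P1:S(90) | bus: BusRd
[21] P1: load  L1 | P0:S(0), P1:S(0) | bus: BusRd
[22] P1: load  L2 | P0:O(32), P1:S(32) | bus: BusRd

state = E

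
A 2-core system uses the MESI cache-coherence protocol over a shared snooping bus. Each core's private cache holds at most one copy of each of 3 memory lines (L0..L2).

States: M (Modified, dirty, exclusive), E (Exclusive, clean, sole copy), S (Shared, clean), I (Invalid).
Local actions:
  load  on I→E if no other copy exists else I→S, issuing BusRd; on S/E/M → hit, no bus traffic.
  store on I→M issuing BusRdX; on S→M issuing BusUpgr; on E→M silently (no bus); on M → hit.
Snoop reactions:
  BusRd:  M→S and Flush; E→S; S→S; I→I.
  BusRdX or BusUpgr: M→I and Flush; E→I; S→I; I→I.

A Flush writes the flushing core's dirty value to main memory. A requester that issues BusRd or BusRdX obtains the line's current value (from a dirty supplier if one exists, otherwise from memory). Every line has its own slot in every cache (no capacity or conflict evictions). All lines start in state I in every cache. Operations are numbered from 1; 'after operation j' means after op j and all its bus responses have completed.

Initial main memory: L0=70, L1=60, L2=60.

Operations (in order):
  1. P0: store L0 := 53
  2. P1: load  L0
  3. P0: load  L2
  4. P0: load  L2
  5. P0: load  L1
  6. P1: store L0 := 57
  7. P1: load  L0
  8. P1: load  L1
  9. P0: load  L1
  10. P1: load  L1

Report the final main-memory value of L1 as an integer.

step 1: P0: store L0 := 53  ⟶  MI  (L0)  txn=BusRdX  M[L0]=70
step 2: P1: load  L0  ⟶  SS  (L0)  txn=BusRd+Flush  M[L0]=53
step 3: P0: load  L2  ⟶  EI  (L2)  txn=BusRd  M[L2]=60
step 4: P0: load  L2  ⟶  EI  (L2)  txn=∅  M[L2]=60
step 5: P0: load  L1  ⟶  EI  (L1)  txn=BusRd  M[L1]=60
step 6: P1: store L0 := 57  ⟶  IM  (L0)  txn=BusUpgr  M[L0]=53
step 7: P1: load  L0  ⟶  IM  (L0)  txn=∅  M[L0]=53
step 8: P1: load  L1  ⟶  SS  (L1)  txn=BusRd  M[L1]=60
step 9: P0: load  L1  ⟶  SS  (L1)  txn=∅  M[L1]=60
step 10: P1: load  L1  ⟶  SS  (L1)  txn=∅  M[L1]=60

memory[L1] = 60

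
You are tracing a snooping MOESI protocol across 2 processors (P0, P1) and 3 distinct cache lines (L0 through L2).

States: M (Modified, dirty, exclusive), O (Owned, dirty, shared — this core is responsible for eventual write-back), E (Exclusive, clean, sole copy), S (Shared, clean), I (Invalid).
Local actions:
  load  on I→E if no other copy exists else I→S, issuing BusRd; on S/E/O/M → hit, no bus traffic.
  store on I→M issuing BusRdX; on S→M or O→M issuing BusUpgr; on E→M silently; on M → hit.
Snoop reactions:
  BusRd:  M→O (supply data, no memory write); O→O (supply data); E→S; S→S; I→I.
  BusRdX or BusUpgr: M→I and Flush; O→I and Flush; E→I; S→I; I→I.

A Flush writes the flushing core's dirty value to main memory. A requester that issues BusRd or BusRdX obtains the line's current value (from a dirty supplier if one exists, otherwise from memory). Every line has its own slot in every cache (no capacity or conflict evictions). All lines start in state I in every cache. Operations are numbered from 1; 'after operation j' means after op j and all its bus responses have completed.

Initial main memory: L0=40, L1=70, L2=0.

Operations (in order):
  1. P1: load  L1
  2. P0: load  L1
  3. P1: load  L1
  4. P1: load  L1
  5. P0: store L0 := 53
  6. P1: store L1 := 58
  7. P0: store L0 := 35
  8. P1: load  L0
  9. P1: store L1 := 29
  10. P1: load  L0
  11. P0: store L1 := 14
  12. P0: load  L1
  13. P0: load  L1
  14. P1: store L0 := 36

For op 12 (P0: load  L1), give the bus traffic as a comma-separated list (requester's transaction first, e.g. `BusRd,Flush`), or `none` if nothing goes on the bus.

bus = none

1. P1: load  L1  bus=[BusRd]  L1: P0=I P1=E  mem[L1]=70
2. P0: load  L1  bus=[BusRd]  L1: P0=S P1=S  mem[L1]=70
3. P1: load  L1  bus=[-]  L1: P0=S P1=S  mem[L1]=70
4. P1: load  L1  bus=[-]  L1: P0=S P1=S  mem[L1]=70
5. P0: store L0 := 53  bus=[BusRdX]  L0: P0=M P1=I  mem[L0]=40
6. P1: store L1 := 58  bus=[BusUpgr]  L1: P0=I P1=M  mem[L1]=70
7. P0: store L0 := 35  bus=[-]  L0: P0=M P1=I  mem[L0]=40
8. P1: load  L0  bus=[BusRd]  L0: P0=O P1=S  mem[L0]=40
9. P1: store L1 := 29  bus=[-]  L1: P0=I P1=M  mem[L1]=70
10. P1: load  L0  bus=[-]  L0: P0=O P1=S  mem[L0]=40
11. P0: store L1 := 14  bus=[BusRdX,Flush]  L1: P0=M P1=I  mem[L1]=29
12. P0: load  L1  bus=[-]  L1: P0=M P1=I  mem[L1]=29
13. P0: load  L1  bus=[-]  L1: P0=M P1=I  mem[L1]=29
14. P1: store L0 := 36  bus=[BusUpgr,Flush]  L0: P0=I P1=M  mem[L0]=35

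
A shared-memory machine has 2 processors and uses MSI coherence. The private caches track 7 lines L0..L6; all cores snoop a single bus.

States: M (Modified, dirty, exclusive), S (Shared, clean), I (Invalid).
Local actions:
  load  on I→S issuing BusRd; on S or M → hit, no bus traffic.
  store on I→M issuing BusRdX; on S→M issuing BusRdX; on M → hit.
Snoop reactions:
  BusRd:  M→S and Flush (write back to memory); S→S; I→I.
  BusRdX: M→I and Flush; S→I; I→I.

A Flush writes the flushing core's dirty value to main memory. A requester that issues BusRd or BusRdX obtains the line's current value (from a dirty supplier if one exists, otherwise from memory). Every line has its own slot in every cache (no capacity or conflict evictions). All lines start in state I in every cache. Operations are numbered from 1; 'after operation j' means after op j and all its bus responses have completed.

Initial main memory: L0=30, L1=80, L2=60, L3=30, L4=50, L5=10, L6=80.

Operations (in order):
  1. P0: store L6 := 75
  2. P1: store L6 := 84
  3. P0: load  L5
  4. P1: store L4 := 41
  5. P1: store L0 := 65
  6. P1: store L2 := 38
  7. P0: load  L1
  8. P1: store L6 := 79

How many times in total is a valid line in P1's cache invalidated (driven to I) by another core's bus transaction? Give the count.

1. P0: store L6 := 75  bus=[BusRdX]  L6: P0=M P1=I  mem[L6]=80
2. P1: store L6 := 84  bus=[BusRdX,Flush]  L6: P0=I P1=M  mem[L6]=75
3. P0: load  L5  bus=[BusRd]  L5: P0=S P1=I  mem[L5]=10
4. P1: store L4 := 41  bus=[BusRdX]  L4: P0=I P1=M  mem[L4]=50
5. P1: store L0 := 65  bus=[BusRdX]  L0: P0=I P1=M  mem[L0]=30
6. P1: store L2 := 38  bus=[BusRdX]  L2: P0=I P1=M  mem[L2]=60
7. P0: load  L1  bus=[BusRd]  L1: P0=S P1=I  mem[L1]=80
8. P1: store L6 := 79  bus=[-]  L6: P0=I P1=M  mem[L6]=75

invalidations = 0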